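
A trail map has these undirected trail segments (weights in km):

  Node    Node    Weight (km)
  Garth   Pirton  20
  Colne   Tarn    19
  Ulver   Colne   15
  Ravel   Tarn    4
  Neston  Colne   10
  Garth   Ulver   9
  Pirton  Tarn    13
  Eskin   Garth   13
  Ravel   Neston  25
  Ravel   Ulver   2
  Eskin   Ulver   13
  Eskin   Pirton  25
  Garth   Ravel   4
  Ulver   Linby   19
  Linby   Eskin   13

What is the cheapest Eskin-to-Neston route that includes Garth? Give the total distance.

Best Eskin to Garth: Eskin → Garth costing 13
Best Garth to Neston: Garth → Ravel → Neston costing 29
Total via Garth: 13 + 29 = 42 km.

42 km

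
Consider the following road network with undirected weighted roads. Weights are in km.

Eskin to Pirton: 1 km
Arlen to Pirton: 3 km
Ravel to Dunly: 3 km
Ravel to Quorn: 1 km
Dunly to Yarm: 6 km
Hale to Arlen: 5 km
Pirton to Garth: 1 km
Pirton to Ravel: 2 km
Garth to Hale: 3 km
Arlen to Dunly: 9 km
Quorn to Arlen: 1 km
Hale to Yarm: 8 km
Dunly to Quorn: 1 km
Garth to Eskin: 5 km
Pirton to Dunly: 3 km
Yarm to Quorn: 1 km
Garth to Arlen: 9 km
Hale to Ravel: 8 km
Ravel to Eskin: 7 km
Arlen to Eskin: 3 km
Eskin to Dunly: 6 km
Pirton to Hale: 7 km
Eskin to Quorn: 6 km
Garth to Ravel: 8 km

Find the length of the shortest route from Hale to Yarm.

7 km

Running Dijkstra from Hale:
Hale: 0
Garth: 3  (via Hale)
Pirton: 4  (via Garth)
Arlen: 5  (via Hale)
Eskin: 5  (via Pirton)
Quorn: 6  (via Arlen)
Ravel: 6  (via Pirton)
Yarm: 7  (via Quorn)
Shortest route: Hale → Arlen → Quorn → Yarm = 7 km.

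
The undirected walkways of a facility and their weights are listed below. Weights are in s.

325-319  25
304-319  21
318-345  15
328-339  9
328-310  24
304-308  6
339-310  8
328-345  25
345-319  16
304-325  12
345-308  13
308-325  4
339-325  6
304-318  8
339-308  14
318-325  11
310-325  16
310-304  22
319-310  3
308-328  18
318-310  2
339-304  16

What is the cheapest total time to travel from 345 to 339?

Settle nodes by increasing distance from 345:
345: 0
308: 13  (via 345)
318: 15  (via 345)
319: 16  (via 345)
310: 17  (via 318)
325: 17  (via 308)
304: 19  (via 308)
339: 23  (via 325)
Shortest route: 345–308–325–339 = 23 s.

23 s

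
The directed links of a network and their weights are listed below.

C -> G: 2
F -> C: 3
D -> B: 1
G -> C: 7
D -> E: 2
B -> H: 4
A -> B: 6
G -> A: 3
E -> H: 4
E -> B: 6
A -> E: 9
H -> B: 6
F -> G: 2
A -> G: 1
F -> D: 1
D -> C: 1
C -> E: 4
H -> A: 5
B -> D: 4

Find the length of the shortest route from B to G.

Shortest distances from B:
B: 0
D: 4  (via B)
H: 4  (via B)
C: 5  (via D)
E: 6  (via D)
G: 7  (via C)
Shortest route: B–D–C–G = 7.

7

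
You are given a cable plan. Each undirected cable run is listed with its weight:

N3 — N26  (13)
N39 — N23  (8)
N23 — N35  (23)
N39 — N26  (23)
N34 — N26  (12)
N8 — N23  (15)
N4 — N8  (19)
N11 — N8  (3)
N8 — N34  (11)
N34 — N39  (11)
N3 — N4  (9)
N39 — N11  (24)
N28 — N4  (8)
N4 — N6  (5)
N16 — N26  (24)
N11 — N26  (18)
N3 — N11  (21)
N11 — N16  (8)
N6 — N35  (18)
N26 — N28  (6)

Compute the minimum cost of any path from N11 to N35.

Compare a few routes:
N11 → N8 → N4 → N6 → N35: 3+19+5+18 = 45
N11 → N26 → N28 → N4 → N6 → N35: 18+6+8+5+18 = 55
N11 → N8 → N23 → N35: 3+15+23 = 41
N11 → N3 → N4 → N6 → N35: 21+9+5+18 = 53
Cheapest is N11 → N8 → N23 → N35 at 41.

41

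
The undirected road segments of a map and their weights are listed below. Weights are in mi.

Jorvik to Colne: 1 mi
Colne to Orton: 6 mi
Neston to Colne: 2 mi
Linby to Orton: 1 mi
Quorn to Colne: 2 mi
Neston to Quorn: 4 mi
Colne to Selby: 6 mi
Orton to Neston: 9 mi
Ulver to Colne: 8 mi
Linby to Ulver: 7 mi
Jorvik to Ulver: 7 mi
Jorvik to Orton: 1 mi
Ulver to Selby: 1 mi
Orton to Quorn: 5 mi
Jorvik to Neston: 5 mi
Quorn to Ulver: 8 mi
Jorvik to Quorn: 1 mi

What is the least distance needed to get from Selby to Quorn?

Settle nodes by increasing distance from Selby:
Selby: 0
Ulver: 1  (via Selby)
Colne: 6  (via Selby)
Jorvik: 7  (via Colne)
Neston: 8  (via Colne)
Linby: 8  (via Ulver)
Quorn: 8  (via Colne)
Shortest route: Selby → Colne → Quorn = 8 mi.

8 mi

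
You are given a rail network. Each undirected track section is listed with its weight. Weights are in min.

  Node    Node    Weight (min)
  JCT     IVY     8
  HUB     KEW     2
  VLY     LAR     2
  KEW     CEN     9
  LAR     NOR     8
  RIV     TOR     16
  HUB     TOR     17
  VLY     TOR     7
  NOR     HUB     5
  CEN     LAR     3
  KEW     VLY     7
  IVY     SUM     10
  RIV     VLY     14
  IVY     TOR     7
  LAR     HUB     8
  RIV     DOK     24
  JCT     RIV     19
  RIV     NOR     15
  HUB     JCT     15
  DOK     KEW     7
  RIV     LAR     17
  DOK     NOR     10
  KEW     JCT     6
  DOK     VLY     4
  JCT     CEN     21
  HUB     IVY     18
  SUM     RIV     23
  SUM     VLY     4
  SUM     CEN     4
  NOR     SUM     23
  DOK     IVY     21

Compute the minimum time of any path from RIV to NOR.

15 min

Running Dijkstra from RIV:
RIV: 0
VLY: 14  (via RIV)
NOR: 15  (via RIV)
Shortest route: RIV–NOR = 15 min.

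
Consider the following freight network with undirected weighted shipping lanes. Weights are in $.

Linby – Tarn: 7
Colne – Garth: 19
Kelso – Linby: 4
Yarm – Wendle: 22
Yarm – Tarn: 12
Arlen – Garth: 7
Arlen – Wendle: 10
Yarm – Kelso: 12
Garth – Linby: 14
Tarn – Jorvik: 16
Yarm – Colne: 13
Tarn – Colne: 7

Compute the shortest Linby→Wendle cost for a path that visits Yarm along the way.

$38

Best Linby to Yarm: Linby–Kelso–Yarm costing 16
Shortest Yarm→Wendle: Yarm–Wendle = 22
Total via Yarm: 16 + 22 = $38.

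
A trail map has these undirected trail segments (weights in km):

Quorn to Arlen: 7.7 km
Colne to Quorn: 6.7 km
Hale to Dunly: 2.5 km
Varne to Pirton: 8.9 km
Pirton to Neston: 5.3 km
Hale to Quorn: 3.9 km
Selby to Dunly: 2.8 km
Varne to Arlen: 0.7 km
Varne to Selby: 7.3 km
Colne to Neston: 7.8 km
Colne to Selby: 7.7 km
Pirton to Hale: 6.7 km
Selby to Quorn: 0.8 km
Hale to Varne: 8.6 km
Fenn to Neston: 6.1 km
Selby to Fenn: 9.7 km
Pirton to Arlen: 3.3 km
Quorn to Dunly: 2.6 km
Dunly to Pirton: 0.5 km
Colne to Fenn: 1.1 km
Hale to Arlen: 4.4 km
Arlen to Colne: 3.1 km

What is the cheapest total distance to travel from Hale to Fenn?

Running Dijkstra from Hale:
Hale: 0
Dunly: 2.5  (via Hale)
Pirton: 3  (via Dunly)
Quorn: 3.9  (via Hale)
Arlen: 4.4  (via Hale)
Selby: 4.7  (via Quorn)
Varne: 5.1  (via Arlen)
Colne: 7.5  (via Arlen)
Neston: 8.3  (via Pirton)
Fenn: 8.6  (via Colne)
Shortest route: Hale–Arlen–Colne–Fenn = 8.6 km.

8.6 km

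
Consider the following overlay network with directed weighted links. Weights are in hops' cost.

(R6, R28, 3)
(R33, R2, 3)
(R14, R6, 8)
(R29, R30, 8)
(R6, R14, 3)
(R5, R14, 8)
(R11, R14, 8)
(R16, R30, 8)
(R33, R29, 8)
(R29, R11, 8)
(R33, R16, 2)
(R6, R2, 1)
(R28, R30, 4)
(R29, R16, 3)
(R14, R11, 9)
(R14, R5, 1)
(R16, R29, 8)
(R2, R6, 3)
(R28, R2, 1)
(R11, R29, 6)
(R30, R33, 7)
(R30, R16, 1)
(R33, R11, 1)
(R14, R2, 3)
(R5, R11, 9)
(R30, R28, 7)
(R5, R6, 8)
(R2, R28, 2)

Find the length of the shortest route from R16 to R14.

Compare a few routes:
R16 - R30 - R33 - R2 - R6 - R14: 8+7+3+3+3 = 24
R16 - R29 - R11 - R14: 8+8+8 = 24
R16 - R30 - R33 - R11 - R14: 8+7+1+8 = 24
R16 - R30 - R28 - R2 - R6 - R14: 8+7+1+3+3 = 22
Cheapest is R16 - R30 - R28 - R2 - R6 - R14 at 22 hops' cost.

22 hops' cost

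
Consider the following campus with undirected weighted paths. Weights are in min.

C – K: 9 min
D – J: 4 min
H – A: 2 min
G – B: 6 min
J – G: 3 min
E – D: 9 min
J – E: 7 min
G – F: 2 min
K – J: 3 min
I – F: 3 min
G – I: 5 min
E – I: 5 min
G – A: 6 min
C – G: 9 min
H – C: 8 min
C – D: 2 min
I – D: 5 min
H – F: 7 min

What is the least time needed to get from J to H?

11 min

Enumerating some paths:
J - G - F - H: 3+2+7 = 12
J - D - C - H: 4+2+8 = 14
J - G - A - H: 3+6+2 = 11
The minimum is 11 min via J - G - A - H.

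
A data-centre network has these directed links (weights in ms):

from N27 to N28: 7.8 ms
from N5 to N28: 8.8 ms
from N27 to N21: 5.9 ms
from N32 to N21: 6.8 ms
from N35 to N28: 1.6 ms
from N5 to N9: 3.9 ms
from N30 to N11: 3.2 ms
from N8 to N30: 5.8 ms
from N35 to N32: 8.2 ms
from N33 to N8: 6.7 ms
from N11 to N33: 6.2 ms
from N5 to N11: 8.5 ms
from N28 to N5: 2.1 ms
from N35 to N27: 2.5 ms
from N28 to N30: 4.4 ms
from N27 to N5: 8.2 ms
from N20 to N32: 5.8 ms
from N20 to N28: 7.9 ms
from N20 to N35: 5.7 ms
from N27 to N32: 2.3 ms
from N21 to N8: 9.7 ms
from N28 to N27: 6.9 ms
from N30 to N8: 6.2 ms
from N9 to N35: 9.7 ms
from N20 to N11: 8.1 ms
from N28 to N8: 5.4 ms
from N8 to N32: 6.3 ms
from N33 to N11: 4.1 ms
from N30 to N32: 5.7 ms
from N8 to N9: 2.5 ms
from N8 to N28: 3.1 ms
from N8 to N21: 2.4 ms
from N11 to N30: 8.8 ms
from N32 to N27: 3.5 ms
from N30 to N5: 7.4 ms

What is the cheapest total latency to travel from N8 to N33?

15.2 ms

Compare a few routes:
N8–N28–N30–N11–N33: 3.1+4.4+3.2+6.2 = 16.9
N8–N28–N5–N11–N33: 3.1+2.1+8.5+6.2 = 19.9
N8–N30–N11–N33: 5.8+3.2+6.2 = 15.2
The minimum is 15.2 ms via N8–N30–N11–N33.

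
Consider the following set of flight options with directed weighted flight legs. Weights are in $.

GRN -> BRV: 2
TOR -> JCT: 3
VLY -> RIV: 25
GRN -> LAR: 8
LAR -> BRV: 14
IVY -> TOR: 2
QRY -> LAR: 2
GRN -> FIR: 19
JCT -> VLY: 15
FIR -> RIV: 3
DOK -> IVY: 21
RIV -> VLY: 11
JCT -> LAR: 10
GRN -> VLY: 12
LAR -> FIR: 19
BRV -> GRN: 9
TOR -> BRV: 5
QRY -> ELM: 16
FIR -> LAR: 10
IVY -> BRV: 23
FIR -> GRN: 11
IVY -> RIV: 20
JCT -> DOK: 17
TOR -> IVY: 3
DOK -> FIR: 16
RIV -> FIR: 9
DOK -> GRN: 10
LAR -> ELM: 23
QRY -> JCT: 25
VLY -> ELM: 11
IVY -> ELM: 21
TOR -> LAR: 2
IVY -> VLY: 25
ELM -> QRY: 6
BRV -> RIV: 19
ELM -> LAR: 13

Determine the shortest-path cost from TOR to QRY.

Candidate routes:
TOR → IVY → ELM → QRY: 3+21+6 = 30
TOR → JCT → VLY → ELM → QRY: 3+15+11+6 = 35
TOR → LAR → ELM → QRY: 2+23+6 = 31
Cheapest is TOR → IVY → ELM → QRY at $30.

$30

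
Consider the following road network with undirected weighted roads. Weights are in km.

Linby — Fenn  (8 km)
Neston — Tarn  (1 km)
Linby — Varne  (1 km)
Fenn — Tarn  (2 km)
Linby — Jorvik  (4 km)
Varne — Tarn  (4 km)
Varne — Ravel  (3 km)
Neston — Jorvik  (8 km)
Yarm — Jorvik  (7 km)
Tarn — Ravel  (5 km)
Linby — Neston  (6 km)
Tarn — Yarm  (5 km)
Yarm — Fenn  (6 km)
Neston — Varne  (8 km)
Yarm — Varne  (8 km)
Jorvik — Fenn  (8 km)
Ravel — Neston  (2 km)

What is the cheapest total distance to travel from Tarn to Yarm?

Enumerating some paths:
Tarn - Yarm: 5 = 5
Tarn - Varne - Yarm: 4+8 = 12
Tarn - Fenn - Yarm: 2+6 = 8
Cheapest is Tarn - Yarm at 5 km.

5 km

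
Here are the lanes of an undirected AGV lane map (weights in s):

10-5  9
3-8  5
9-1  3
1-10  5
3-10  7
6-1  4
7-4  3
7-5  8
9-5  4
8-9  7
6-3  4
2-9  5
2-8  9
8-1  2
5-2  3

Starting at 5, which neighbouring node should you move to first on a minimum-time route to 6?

Candidate routes:
5–9–1–6: 4+3+4 = 11
5–2–9–1–6: 3+5+3+4 = 15
The minimum is 11 s via 5–9–1–6.
So from 5 the first move is to 9.

9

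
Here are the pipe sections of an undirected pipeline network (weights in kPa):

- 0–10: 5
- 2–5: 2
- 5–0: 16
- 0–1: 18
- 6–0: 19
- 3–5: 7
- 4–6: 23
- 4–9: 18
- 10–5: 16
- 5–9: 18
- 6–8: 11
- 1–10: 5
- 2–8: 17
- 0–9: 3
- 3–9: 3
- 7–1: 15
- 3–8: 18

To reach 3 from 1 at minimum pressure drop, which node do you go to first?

10

Enumerating some paths:
1 → 10 → 5 → 3: 5+16+7 = 28
1 → 10 → 0 → 9 → 3: 5+5+3+3 = 16
1 → 0 → 9 → 3: 18+3+3 = 24
Cheapest is 1 → 10 → 0 → 9 → 3 at 16 kPa.
So from 1 the first move is to 10.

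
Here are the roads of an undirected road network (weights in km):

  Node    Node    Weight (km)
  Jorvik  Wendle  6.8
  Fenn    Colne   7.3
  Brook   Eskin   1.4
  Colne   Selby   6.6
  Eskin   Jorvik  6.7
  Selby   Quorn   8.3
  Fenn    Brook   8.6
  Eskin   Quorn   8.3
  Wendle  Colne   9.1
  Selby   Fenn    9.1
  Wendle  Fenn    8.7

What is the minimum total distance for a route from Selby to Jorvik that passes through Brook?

Shortest Selby→Brook: Selby–Fenn–Brook = 17.7
Shortest Brook→Jorvik: Brook–Eskin–Jorvik = 8.1
Total via Brook: 17.7 + 8.1 = 25.8 km.

25.8 km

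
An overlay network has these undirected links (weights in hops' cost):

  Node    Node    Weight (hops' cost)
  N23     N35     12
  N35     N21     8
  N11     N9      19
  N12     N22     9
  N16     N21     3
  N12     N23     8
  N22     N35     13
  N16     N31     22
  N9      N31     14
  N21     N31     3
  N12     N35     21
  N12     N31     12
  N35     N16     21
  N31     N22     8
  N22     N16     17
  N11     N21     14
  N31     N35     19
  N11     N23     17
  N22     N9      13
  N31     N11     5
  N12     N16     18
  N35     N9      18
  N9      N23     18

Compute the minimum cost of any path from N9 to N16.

Compare a few routes:
N9 - N22 - N31 - N21 - N16: 13+8+3+3 = 27
N9 - N35 - N21 - N16: 18+8+3 = 29
N9 - N11 - N31 - N21 - N16: 19+5+3+3 = 30
N9 - N31 - N21 - N16: 14+3+3 = 20
The minimum is 20 hops' cost via N9 - N31 - N21 - N16.

20 hops' cost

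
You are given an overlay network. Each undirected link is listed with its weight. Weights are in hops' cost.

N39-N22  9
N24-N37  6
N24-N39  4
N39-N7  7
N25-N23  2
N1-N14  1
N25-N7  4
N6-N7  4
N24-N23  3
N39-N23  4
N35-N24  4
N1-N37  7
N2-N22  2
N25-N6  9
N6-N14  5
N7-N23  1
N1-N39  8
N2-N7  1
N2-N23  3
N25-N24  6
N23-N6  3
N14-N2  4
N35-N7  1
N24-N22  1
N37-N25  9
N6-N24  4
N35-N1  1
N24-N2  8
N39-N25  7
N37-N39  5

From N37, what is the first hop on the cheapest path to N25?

N25

Candidate routes:
N37–N25: 9 = 9
N37–N24–N23–N25: 6+3+2 = 11
The minimum is 9 hops' cost via N37–N25.
So from N37 the first move is to N25.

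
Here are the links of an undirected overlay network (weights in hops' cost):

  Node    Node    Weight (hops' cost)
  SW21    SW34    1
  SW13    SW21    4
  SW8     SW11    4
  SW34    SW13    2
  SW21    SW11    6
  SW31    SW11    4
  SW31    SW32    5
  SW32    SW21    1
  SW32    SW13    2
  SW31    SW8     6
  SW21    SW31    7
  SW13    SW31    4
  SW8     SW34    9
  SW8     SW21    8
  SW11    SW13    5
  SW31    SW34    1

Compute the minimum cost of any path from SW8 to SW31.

Running Dijkstra from SW8:
SW8: 0
SW11: 4  (via SW8)
SW31: 6  (via SW8)
Shortest route: SW8 → SW31 = 6 hops' cost.

6 hops' cost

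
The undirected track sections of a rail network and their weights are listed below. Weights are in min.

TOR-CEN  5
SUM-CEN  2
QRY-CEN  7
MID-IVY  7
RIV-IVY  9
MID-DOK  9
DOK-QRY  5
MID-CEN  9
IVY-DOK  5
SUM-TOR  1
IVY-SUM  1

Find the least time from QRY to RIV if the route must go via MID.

30 min

Shortest QRY→MID: QRY–DOK–MID = 14
Best MID to RIV: MID–IVY–RIV costing 16
Total via MID: 14 + 16 = 30 min.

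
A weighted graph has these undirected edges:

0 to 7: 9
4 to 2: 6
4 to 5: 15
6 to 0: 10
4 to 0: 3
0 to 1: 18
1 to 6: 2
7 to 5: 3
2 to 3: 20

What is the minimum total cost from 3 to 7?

Candidate routes:
3 - 2 - 4 - 0 - 7: 20+6+3+9 = 38
3 - 2 - 4 - 5 - 7: 20+6+15+3 = 44
Cheapest is 3 - 2 - 4 - 0 - 7 at 38.

38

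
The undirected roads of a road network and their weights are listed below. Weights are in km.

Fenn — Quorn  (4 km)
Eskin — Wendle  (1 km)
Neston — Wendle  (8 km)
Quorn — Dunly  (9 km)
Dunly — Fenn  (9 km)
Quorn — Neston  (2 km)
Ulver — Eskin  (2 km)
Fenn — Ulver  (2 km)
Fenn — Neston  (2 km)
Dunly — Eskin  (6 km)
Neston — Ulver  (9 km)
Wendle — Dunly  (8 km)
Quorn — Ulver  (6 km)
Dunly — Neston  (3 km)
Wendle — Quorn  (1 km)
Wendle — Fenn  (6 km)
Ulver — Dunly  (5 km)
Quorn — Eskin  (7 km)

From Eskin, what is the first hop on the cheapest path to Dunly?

Enumerating some paths:
Eskin–Wendle–Quorn–Neston–Dunly: 1+1+2+3 = 7
Eskin–Dunly: 6 = 6
Eskin–Ulver–Dunly: 2+5 = 7
The minimum is 6 km via Eskin–Dunly.
So from Eskin the first move is to Dunly.

Dunly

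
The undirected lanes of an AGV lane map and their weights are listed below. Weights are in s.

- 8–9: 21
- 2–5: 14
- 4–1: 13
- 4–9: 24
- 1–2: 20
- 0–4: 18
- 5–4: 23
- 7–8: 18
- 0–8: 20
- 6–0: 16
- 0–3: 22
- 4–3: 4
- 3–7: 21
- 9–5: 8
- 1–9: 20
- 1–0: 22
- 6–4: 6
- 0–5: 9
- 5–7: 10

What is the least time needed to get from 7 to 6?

Settle nodes by increasing distance from 7:
7: 0
5: 10  (via 7)
8: 18  (via 7)
9: 18  (via 5)
0: 19  (via 5)
3: 21  (via 7)
2: 24  (via 5)
4: 25  (via 3)
6: 31  (via 4)
Shortest route: 7 → 3 → 4 → 6 = 31 s.

31 s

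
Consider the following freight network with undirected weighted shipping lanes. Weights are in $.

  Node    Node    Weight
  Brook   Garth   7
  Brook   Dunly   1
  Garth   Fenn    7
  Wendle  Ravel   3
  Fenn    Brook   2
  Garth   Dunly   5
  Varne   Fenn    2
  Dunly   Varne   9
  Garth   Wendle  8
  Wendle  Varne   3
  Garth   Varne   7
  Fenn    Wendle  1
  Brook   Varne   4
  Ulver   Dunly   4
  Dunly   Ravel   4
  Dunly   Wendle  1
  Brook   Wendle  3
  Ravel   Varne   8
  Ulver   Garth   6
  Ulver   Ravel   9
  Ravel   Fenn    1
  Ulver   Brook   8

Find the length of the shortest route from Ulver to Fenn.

Shortest distances from Ulver:
Ulver: 0
Dunly: 4  (via Ulver)
Wendle: 5  (via Dunly)
Brook: 5  (via Dunly)
Garth: 6  (via Ulver)
Fenn: 6  (via Wendle)
Shortest route: Ulver → Dunly → Wendle → Fenn = $6.

$6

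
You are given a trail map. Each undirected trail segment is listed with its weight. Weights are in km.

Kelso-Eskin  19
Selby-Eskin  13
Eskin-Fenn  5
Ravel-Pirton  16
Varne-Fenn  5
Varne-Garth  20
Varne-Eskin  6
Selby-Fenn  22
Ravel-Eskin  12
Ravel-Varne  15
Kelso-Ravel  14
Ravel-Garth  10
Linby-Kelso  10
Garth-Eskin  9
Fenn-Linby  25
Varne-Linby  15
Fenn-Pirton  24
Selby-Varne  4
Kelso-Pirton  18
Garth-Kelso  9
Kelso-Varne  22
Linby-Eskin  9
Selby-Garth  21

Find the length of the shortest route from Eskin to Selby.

10 km

Compare a few routes:
Eskin → Varne → Selby: 6+4 = 10
Eskin → Fenn → Varne → Selby: 5+5+4 = 14
Eskin → Selby: 13 = 13
The minimum is 10 km via Eskin → Varne → Selby.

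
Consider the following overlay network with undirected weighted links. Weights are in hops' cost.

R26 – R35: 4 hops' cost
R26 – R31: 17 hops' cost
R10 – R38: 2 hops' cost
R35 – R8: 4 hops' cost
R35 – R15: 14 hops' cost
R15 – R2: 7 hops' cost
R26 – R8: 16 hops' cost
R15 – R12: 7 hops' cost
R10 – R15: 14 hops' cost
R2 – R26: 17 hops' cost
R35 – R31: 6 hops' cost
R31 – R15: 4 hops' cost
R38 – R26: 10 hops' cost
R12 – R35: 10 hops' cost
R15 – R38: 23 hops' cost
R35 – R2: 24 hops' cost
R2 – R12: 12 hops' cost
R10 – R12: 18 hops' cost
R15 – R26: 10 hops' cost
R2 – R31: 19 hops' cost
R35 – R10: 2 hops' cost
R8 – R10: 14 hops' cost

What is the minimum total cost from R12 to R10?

Shortest distances from R12:
R12: 0
R15: 7  (via R12)
R35: 10  (via R12)
R31: 11  (via R15)
R2: 12  (via R12)
R10: 12  (via R35)
Shortest route: R12 → R35 → R10 = 12 hops' cost.

12 hops' cost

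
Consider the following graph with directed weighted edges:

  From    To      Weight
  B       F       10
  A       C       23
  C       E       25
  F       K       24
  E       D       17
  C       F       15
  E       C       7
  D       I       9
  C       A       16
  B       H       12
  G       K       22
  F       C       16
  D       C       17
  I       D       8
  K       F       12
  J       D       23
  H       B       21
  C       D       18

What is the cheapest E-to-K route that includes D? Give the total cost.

73

Best E to D: E → D costing 17
Shortest D→K: D → C → F → K = 56
Total via D: 17 + 56 = 73.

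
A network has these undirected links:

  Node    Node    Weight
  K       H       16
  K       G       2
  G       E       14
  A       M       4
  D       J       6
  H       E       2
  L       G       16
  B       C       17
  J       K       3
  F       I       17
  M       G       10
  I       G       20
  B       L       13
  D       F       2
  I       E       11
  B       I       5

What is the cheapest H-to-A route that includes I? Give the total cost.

Shortest H→I: H → E → I = 13
Best I to A: I → G → M → A costing 34
Total via I: 13 + 34 = 47.

47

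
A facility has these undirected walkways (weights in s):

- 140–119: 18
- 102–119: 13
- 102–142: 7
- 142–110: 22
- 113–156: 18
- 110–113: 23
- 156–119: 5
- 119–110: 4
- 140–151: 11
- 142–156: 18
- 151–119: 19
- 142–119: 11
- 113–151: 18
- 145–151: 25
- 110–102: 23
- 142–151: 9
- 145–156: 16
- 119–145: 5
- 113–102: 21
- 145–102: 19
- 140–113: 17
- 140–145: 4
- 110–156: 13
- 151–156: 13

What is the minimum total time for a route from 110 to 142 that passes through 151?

Best 110 to 151: 110 → 119 → 156 → 151 costing 22
Shortest 151→142: 151 → 142 = 9
Total via 151: 22 + 9 = 31 s.

31 s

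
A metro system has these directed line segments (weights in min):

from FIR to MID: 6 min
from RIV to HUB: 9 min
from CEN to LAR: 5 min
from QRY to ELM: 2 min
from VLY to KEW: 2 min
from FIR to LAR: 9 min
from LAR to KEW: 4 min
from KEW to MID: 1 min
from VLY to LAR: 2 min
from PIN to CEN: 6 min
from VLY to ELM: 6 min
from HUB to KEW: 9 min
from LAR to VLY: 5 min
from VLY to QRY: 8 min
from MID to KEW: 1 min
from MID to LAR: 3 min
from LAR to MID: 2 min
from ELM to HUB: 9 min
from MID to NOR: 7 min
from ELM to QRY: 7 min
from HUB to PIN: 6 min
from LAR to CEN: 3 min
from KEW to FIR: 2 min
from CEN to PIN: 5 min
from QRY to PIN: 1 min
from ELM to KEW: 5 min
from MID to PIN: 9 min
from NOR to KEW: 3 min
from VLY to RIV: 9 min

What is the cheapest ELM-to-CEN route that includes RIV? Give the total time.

44 min

Best ELM to RIV: ELM–KEW–MID–LAR–VLY–RIV costing 23
Shortest RIV→CEN: RIV–HUB–PIN–CEN = 21
Total via RIV: 23 + 21 = 44 min.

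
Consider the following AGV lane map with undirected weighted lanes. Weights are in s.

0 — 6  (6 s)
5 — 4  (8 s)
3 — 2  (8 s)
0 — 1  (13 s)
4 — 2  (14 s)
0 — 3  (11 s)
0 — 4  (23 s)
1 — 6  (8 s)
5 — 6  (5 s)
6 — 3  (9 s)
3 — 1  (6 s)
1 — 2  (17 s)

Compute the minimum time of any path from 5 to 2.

22 s

Compare a few routes:
5 → 6 → 1 → 3 → 2: 5+8+6+8 = 27
5 → 6 → 1 → 2: 5+8+17 = 30
5 → 4 → 2: 8+14 = 22
Cheapest is 5 → 4 → 2 at 22 s.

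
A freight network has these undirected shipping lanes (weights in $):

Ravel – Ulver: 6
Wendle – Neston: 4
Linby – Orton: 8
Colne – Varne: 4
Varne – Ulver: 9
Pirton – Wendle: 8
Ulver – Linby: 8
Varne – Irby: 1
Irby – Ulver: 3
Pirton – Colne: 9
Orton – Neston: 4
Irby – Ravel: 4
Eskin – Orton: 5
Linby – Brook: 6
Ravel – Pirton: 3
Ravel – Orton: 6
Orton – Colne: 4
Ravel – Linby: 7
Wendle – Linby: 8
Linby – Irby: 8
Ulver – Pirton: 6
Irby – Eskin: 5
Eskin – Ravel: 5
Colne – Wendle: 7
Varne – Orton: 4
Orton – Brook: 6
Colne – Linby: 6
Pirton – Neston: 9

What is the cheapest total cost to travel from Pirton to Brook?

Settle nodes by increasing distance from Pirton:
Pirton: 0
Ravel: 3  (via Pirton)
Ulver: 6  (via Pirton)
Irby: 7  (via Ravel)
Eskin: 8  (via Ravel)
Wendle: 8  (via Pirton)
Varne: 8  (via Irby)
Neston: 9  (via Pirton)
Orton: 9  (via Ravel)
Colne: 9  (via Pirton)
Linby: 10  (via Ravel)
Brook: 15  (via Orton)
Shortest route: Pirton → Ravel → Orton → Brook = $15.

$15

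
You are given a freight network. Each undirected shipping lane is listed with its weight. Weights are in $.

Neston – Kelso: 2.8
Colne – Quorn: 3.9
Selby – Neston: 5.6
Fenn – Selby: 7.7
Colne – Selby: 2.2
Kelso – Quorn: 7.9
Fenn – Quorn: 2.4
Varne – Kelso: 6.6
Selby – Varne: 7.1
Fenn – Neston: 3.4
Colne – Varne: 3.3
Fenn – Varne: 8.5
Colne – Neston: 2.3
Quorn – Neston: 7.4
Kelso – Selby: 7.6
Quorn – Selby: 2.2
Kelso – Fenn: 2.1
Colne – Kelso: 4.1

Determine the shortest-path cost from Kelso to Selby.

$6.3

Settle nodes by increasing distance from Kelso:
Kelso: 0
Fenn: 2.1  (via Kelso)
Neston: 2.8  (via Kelso)
Colne: 4.1  (via Kelso)
Quorn: 4.5  (via Fenn)
Selby: 6.3  (via Colne)
Shortest route: Kelso → Colne → Selby = $6.3.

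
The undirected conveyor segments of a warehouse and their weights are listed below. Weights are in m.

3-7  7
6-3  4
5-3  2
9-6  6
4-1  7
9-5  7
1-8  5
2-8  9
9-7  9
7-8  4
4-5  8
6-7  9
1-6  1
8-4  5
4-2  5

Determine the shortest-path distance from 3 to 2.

Shortest distances from 3:
3: 0
5: 2  (via 3)
6: 4  (via 3)
1: 5  (via 6)
7: 7  (via 3)
9: 9  (via 5)
4: 10  (via 5)
8: 10  (via 1)
2: 15  (via 4)
Shortest route: 3 → 5 → 4 → 2 = 15 m.

15 m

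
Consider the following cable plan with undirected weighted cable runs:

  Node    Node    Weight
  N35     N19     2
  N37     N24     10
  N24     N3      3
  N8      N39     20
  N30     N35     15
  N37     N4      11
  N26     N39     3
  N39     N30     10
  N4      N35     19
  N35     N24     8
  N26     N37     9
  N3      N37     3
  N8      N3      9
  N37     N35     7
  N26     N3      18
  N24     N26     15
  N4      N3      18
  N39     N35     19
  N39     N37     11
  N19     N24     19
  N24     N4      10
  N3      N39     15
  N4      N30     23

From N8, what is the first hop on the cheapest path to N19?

N3

Candidate routes:
N8–N3–N24–N35–N19: 9+3+8+2 = 22
N8–N3–N37–N35–N19: 9+3+7+2 = 21
Cheapest is N8–N3–N37–N35–N19 at 21.
So from N8 the first move is to N3.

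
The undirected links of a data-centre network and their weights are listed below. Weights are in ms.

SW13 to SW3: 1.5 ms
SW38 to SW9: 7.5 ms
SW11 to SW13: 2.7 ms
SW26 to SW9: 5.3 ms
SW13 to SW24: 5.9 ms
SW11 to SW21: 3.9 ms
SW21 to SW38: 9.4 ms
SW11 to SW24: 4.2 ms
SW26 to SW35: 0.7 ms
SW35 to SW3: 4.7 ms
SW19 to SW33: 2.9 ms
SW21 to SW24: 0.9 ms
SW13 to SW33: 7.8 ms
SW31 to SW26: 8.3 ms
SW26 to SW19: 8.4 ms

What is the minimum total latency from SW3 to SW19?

Shortest distances from SW3:
SW3: 0
SW13: 1.5  (via SW3)
SW11: 4.2  (via SW13)
SW35: 4.7  (via SW3)
SW26: 5.4  (via SW35)
SW24: 7.4  (via SW13)
SW21: 8.1  (via SW11)
SW33: 9.3  (via SW13)
SW9: 10.7  (via SW26)
SW19: 12.2  (via SW33)
Shortest route: SW3–SW13–SW33–SW19 = 12.2 ms.

12.2 ms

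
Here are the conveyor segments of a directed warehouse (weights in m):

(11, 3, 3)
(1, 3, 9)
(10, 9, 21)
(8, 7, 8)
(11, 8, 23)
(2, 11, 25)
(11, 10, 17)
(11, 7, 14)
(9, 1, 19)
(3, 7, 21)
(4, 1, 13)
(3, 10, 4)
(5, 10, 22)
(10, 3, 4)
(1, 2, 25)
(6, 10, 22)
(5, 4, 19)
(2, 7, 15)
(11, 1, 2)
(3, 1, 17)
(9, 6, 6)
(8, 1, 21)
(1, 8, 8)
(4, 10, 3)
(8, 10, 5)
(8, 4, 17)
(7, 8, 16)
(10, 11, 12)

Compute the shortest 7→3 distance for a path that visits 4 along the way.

40 m

Shortest 7→4: 7–8–4 = 33
Shortest 4→3: 4–10–3 = 7
Total via 4: 33 + 7 = 40 m.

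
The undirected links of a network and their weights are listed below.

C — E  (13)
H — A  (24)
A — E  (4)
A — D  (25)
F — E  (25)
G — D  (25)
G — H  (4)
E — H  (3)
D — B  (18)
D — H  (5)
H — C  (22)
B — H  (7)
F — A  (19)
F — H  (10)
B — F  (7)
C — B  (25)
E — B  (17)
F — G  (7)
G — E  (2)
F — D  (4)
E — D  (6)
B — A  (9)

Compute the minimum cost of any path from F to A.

13

Enumerating some paths:
F–G–E–A: 7+2+4 = 13
F–D–E–A: 4+6+4 = 14
The minimum is 13 via F–G–E–A.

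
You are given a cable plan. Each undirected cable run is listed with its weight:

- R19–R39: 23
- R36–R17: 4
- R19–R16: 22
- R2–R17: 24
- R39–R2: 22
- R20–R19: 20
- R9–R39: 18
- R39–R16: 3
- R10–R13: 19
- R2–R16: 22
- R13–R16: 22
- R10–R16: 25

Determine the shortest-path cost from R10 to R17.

71

Settle nodes by increasing distance from R10:
R10: 0
R13: 19  (via R10)
R16: 25  (via R10)
R39: 28  (via R16)
R9: 46  (via R39)
R2: 47  (via R16)
R19: 47  (via R16)
R20: 67  (via R19)
R17: 71  (via R2)
Shortest route: R10 → R16 → R2 → R17 = 71.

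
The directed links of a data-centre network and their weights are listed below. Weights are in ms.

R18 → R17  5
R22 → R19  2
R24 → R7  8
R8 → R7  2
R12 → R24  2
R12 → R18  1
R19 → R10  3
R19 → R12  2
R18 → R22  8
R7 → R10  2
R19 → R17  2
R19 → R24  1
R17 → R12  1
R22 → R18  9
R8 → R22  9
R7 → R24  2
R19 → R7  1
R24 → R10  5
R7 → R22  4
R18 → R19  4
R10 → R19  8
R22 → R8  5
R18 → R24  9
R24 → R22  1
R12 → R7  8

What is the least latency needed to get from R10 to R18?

11 ms

Settle nodes by increasing distance from R10:
R10: 0
R19: 8  (via R10)
R24: 9  (via R19)
R7: 9  (via R19)
R22: 10  (via R24)
R12: 10  (via R19)
R17: 10  (via R19)
R18: 11  (via R12)
Shortest route: R10 → R19 → R12 → R18 = 11 ms.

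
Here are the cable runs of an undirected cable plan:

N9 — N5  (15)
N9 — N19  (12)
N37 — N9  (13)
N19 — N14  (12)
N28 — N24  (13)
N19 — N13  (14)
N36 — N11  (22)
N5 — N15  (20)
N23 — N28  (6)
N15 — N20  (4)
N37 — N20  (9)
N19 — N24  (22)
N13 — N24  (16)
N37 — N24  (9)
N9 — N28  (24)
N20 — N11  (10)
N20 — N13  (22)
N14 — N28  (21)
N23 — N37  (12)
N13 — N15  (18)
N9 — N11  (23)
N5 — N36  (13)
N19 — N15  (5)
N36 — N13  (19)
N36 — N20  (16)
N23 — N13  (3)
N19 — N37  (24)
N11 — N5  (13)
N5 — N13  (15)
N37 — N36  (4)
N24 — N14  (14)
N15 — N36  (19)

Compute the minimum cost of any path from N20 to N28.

Settle nodes by increasing distance from N20:
N20: 0
N15: 4  (via N20)
N19: 9  (via N15)
N37: 9  (via N20)
N11: 10  (via N20)
N36: 13  (via N37)
N24: 18  (via N37)
N14: 21  (via N19)
N9: 21  (via N19)
N23: 21  (via N37)
N13: 22  (via N20)
N5: 23  (via N11)
N28: 27  (via N23)
Shortest route: N20–N37–N23–N28 = 27.

27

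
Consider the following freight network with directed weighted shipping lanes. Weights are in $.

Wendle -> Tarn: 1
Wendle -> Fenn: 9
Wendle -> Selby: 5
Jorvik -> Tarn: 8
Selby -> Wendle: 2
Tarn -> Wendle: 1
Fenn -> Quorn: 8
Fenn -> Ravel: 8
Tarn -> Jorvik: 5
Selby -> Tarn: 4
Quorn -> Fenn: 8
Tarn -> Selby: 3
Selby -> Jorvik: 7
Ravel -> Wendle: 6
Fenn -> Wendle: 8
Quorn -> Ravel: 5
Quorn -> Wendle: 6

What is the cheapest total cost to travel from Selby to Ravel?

$19

Running Dijkstra from Selby:
Selby: 0
Wendle: 2  (via Selby)
Tarn: 3  (via Wendle)
Jorvik: 7  (via Selby)
Fenn: 11  (via Wendle)
Quorn: 19  (via Fenn)
Ravel: 19  (via Fenn)
Shortest route: Selby → Wendle → Fenn → Ravel = $19.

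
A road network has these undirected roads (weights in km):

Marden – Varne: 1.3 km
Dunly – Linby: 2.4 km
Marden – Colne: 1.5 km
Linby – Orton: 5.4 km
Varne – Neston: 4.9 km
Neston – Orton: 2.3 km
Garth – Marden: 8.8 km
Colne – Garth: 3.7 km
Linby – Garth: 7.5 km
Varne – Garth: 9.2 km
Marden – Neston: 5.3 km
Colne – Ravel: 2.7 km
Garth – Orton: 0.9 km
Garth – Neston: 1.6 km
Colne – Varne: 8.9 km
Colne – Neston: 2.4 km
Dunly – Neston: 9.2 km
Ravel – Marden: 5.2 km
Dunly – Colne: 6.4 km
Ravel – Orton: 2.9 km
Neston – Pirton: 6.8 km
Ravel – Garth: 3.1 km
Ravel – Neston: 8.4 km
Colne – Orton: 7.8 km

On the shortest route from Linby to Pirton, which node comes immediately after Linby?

Enumerating some paths:
Linby - Orton - Neston - Pirton: 5.4+2.3+6.8 = 14.5
Linby - Orton - Garth - Neston - Pirton: 5.4+0.9+1.6+6.8 = 14.7
Linby - Garth - Neston - Pirton: 7.5+1.6+6.8 = 15.9
Cheapest is Linby - Orton - Neston - Pirton at 14.5 km.
So from Linby the first move is to Orton.

Orton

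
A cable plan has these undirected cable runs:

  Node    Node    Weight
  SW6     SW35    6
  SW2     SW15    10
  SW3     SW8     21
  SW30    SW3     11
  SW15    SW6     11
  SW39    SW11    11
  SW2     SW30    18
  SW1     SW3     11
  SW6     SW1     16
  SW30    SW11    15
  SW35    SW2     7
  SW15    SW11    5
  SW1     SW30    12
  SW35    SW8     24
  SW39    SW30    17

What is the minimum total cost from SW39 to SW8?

Enumerating some paths:
SW39–SW11–SW30–SW3–SW8: 11+15+11+21 = 58
SW39–SW30–SW3–SW8: 17+11+21 = 49
SW39–SW11–SW15–SW6–SW35–SW8: 11+5+11+6+24 = 57
SW39–SW11–SW15–SW2–SW35–SW8: 11+5+10+7+24 = 57
The minimum is 49 via SW39–SW30–SW3–SW8.

49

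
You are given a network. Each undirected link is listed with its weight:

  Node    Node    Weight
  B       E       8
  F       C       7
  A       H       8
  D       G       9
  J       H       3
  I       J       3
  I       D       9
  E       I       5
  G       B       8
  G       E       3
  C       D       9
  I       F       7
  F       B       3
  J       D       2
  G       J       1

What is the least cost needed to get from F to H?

Enumerating some paths:
F - B - G - J - H: 3+8+1+3 = 15
F - B - E - G - J - H: 3+8+3+1+3 = 18
F - I - J - H: 7+3+3 = 13
Cheapest is F - I - J - H at 13.

13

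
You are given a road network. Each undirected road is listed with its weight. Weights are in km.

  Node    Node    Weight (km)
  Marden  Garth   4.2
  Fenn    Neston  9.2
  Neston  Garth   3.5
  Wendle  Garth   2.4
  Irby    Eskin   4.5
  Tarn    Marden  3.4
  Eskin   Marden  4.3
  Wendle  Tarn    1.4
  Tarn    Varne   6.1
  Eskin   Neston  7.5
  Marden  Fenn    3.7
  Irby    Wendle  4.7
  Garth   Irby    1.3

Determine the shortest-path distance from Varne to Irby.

11.2 km

Settle nodes by increasing distance from Varne:
Varne: 0
Tarn: 6.1  (via Varne)
Wendle: 7.5  (via Tarn)
Marden: 9.5  (via Tarn)
Garth: 9.9  (via Wendle)
Irby: 11.2  (via Garth)
Shortest route: Varne → Tarn → Wendle → Garth → Irby = 11.2 km.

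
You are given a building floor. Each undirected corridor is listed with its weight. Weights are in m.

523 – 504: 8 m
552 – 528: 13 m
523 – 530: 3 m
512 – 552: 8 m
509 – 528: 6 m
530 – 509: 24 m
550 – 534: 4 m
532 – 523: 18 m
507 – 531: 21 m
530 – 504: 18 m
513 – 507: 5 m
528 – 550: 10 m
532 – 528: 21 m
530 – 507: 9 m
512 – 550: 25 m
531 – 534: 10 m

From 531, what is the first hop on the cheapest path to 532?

534

Compare a few routes:
531–534–550–528–532: 10+4+10+21 = 45
531–507–530–523–532: 21+9+3+18 = 51
Cheapest is 531–534–550–528–532 at 45 m.
So from 531 the first move is to 534.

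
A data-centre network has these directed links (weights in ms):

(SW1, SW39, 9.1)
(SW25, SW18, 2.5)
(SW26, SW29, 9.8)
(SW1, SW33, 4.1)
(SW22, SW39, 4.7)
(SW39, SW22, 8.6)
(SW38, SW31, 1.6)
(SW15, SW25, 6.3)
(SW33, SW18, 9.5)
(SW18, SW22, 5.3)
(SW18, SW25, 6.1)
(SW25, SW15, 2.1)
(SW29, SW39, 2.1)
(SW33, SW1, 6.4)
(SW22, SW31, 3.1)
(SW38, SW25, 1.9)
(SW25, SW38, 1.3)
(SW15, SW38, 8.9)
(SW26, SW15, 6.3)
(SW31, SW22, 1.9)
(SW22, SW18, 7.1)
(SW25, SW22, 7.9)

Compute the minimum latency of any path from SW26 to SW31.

Candidate routes:
SW26–SW15–SW25–SW18–SW22–SW31: 6.3+6.3+2.5+5.3+3.1 = 23.5
SW26–SW15–SW25–SW38–SW31: 6.3+6.3+1.3+1.6 = 15.5
SW26–SW15–SW38–SW31: 6.3+8.9+1.6 = 16.8
Cheapest is SW26–SW15–SW25–SW38–SW31 at 15.5 ms.

15.5 ms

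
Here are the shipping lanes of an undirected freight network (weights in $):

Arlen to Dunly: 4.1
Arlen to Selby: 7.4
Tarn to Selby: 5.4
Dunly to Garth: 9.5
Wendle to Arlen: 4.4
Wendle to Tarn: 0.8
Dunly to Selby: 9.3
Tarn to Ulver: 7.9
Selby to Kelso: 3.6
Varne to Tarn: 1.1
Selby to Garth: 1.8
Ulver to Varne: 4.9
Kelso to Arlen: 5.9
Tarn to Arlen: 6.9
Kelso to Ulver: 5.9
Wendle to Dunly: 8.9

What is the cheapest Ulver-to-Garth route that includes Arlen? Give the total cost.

Shortest Ulver→Arlen: Ulver → Varne → Tarn → Wendle → Arlen = 11.2
Shortest Arlen→Garth: Arlen → Selby → Garth = 9.2
Total via Arlen: 11.2 + 9.2 = $20.4.

$20.4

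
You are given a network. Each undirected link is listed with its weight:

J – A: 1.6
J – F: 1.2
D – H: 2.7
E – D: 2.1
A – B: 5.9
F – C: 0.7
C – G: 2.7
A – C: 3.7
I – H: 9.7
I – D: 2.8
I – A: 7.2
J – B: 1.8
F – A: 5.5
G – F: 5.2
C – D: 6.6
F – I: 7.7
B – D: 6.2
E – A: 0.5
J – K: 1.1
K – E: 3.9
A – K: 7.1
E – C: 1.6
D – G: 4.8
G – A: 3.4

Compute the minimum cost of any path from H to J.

Enumerating some paths:
H - D - E - C - F - J: 2.7+2.1+1.6+0.7+1.2 = 8.3
H - D - E - A - J: 2.7+2.1+0.5+1.6 = 6.9
H - D - B - J: 2.7+6.2+1.8 = 10.7
H - D - E - K - J: 2.7+2.1+3.9+1.1 = 9.8
The minimum is 6.9 via H - D - E - A - J.

6.9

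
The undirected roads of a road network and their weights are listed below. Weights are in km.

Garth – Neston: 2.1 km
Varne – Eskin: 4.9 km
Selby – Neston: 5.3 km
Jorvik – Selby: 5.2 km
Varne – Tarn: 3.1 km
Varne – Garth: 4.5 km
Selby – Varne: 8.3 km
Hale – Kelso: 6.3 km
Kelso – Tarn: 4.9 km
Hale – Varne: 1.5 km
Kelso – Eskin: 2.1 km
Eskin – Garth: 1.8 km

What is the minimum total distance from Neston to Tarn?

Running Dijkstra from Neston:
Neston: 0
Garth: 2.1  (via Neston)
Eskin: 3.9  (via Garth)
Selby: 5.3  (via Neston)
Kelso: 6  (via Eskin)
Varne: 6.6  (via Garth)
Hale: 8.1  (via Varne)
Tarn: 9.7  (via Varne)
Shortest route: Neston–Garth–Varne–Tarn = 9.7 km.

9.7 km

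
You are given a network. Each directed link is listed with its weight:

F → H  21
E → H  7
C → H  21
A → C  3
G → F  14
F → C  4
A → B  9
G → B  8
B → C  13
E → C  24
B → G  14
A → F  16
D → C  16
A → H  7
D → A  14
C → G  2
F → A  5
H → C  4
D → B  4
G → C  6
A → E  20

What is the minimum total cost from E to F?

27

Running Dijkstra from E:
E: 0
H: 7  (via E)
C: 11  (via H)
G: 13  (via C)
B: 21  (via G)
F: 27  (via G)
Shortest route: E–H–C–G–F = 27.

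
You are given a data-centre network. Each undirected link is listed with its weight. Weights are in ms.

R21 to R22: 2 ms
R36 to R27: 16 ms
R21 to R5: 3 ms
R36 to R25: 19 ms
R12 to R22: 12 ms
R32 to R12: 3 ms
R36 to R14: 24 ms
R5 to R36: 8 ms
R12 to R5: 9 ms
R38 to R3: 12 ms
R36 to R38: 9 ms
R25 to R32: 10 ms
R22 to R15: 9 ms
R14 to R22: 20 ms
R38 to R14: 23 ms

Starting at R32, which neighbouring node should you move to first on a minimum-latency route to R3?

R12

Enumerating some paths:
R32–R12–R22–R21–R5–R36–R38–R3: 3+12+2+3+8+9+12 = 49
R32–R12–R5–R36–R38–R3: 3+9+8+9+12 = 41
R32–R25–R36–R38–R3: 10+19+9+12 = 50
The minimum is 41 ms via R32–R12–R5–R36–R38–R3.
So from R32 the first move is to R12.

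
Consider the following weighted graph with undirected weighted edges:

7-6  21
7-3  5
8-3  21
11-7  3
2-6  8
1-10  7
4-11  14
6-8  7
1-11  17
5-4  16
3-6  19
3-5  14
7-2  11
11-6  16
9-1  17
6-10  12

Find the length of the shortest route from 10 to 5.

Running Dijkstra from 10:
10: 0
1: 7  (via 10)
6: 12  (via 10)
8: 19  (via 6)
2: 20  (via 6)
9: 24  (via 1)
11: 24  (via 1)
7: 27  (via 11)
3: 31  (via 6)
4: 38  (via 11)
5: 45  (via 3)
Shortest route: 10 → 6 → 3 → 5 = 45.

45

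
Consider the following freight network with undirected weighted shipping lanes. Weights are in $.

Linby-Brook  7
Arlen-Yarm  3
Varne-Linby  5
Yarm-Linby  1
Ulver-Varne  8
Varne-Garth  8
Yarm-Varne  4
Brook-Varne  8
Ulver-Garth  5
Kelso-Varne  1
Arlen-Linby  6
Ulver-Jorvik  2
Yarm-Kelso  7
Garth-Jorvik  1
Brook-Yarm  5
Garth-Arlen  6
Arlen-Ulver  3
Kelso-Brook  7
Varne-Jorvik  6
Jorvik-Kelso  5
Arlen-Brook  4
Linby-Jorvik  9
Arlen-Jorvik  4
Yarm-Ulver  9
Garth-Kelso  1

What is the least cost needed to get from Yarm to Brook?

Compare a few routes:
Yarm - Arlen - Brook: 3+4 = 7
Yarm - Brook: 5 = 5
The minimum is $5 via Yarm - Brook.

$5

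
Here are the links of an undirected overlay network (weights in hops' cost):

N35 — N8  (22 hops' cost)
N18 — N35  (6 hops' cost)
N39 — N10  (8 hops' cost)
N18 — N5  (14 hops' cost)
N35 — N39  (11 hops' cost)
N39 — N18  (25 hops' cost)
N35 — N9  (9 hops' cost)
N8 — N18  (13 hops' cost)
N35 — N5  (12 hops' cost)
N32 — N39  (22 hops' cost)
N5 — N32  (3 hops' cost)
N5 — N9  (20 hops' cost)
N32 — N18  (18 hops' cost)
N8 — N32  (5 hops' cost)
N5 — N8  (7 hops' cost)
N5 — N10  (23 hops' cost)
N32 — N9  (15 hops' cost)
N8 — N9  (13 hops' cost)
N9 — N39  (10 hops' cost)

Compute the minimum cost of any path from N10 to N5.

Compare a few routes:
N10 → N5: 23 = 23
N10 → N39 → N35 → N5: 8+11+12 = 31
N10 → N39 → N32 → N5: 8+22+3 = 33
The minimum is 23 hops' cost via N10 → N5.

23 hops' cost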